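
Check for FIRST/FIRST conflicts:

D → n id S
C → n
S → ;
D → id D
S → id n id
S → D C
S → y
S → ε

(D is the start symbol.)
Yes. S → id n id / S → D C on { 'id' }

A FIRST/FIRST conflict occurs when two productions N → α and N → β for the same non-terminal have FIRST(α) ∩ FIRST(β) ≠ ∅ (with ε ∈ FIRST of a nullable right-hand side, so two nullable alternatives also conflict).

FIRST sets of the non-terminals at (or reachable through a nullable prefix from) the front of some alternative:
  FIRST(D) = { 'id', 'n' }

Productions for D:
  D → n id S: FIRST = { 'n' }
  D → id D: FIRST = { 'id' }
Productions for S:
  S → ;: FIRST = { ';' }
  S → id n id: FIRST = { 'id' }
  S → D C: FIRST = { 'id', 'n' }
  S → y: FIRST = { 'y' }
  S → ε: FIRST = { ε }
C has only one production, so no FIRST/FIRST conflict is possible there.

Conflict for S: S → id n id and S → D C
  Overlap: { 'id' }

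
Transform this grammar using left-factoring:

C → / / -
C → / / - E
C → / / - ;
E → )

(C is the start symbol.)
C → / / - C'
C' → ε
C' → E
C' → ;
E → )

Left-factoring transforms A → αβ₁ | αβ₂ into A → αA' and A' → β₁ | β₂
(α is the longest common prefix among the alternatives). Repeat until
no nonterminal has two alternatives with a common prefix.

Round 1: C has alternatives sharing prefix '/ / -'. Introduce C': C → / / - C'
  Add: C' → ε
  Add: C' → E
  Add: C' → ;

No remaining common prefixes — done.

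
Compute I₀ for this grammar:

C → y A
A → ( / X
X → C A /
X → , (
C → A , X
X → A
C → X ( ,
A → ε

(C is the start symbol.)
{ [A → . ( / X], [A → .], [C → . A , X], [C → . X ( ,], [C → . y A], [C' → . C], [X → . , (], [X → . A], [X → . C A /] }

First, augment the grammar with C' → C
I₀ = CLOSURE({ [C' → . C] }):
  [C' → . C] has the dot before C: add [C → . y A], [C → . A , X], [C → . X ( ,]
  [C → . A , X] has the dot before A: add [A → . ( / X], [A → .]
  [C → . X ( ,] has the dot before X: add [X → . C A /], [X → . , (], [X → . A]
No further items can be added.

I₀ = { [A → . ( / X], [A → .], [C → . A , X], [C → . X ( ,], [C → . y A], [C' → . C], [X → . , (], [X → . A], [X → . C A /] }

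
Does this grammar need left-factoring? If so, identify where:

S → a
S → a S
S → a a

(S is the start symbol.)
Yes, S has productions with common prefix 'a'

Left-factoring is needed when two productions for the same non-terminal
share a common prefix on the right-hand side.

Productions for S:
  S → a
  S → a S
  S → a a

Found common prefix 'a' in productions for S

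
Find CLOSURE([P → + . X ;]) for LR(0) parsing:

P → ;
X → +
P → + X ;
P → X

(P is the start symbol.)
Start with: [P → + . X ;]
  [P → + . X ;] has the dot before X: add [X → . +]
No further items can be added.

CLOSURE = { [P → + . X ;], [X → . +] }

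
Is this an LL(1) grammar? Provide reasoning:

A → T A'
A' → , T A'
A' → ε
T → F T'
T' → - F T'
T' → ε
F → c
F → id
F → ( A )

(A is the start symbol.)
Yes, the grammar is LL(1).

A grammar is LL(1) if for each non-terminal N with multiple productions, the predict sets of those productions are pairwise disjoint, where PREDICT(N → α) = (FIRST(α) \ {ε}) ∪ (FOLLOW(N) if α ⇒* ε).

Relevant sets:
  FOLLOW(A') = { $, ')' }
  FOLLOW(T') = { $, ')', ',' }

For A':
  PREDICT(A' → ',' T A') = { ',' }
  PREDICT(A' → ε) = { $, ')' }
For T':
  PREDICT(T' → '-' F T') = { '-' }
  PREDICT(T' → ε) = { $, ')', ',' }
For F:
  PREDICT(F → c) = { 'c' }
  PREDICT(F → id) = { 'id' }
  PREDICT(F → '(' A ')') = { '(' }
A, T have a single production, so nothing to check there.

All predict sets are disjoint. The grammar IS LL(1).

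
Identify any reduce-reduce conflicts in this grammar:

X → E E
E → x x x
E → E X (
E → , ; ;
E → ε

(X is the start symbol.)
Augment with X' → X and build the canonical LR(0) collection (I0 = CLOSURE({[X' → . X]}), then GOTO on every symbol after a dot until no new states appear). It has 12 states:
  I0: { [E → . , ; ;], [E → . E X (], [E → . x x x], [E → .], [X → . E E], [X' → . X] }  — shift, reduce
  I1: { [E → , . ; ;] }  — shift
  I2: { [E → . , ; ;], [E → . E X (], [E → . x x x], [E → .], [E → E . X (], [X → . E E], [X → E . E] }  — shift, reduce
  I3: { [X' → X .] }  — accept
  I4: { [E → x . x x] }  — shift
  I5: { [E → x x . x] }  — shift
  I6: { [E → x x x .] }  — reduce
  I7: { [E → . , ; ;], [E → . E X (], [E → . x x x], [E → .], [E → E . X (], [X → . E E], [X → E . E], [X → E E .] }  — shift, 2 reduces
  I8: { [E → E X . (] }  — shift
  I9: { [E → E X ( .] }  — reduce
  I10: { [E → , ; . ;] }  — shift
  I11: { [E → , ; ; .] }  — reduce

I7 contains complete items [E → .], [X → E E .] — reduce-reduce conflict.

Answer: Yes — I7: [E → .] vs [X → E E .]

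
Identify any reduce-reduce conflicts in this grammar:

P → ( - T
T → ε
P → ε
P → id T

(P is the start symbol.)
No reduce-reduce conflicts

Augment with P' → P and build the canonical LR(0) collection (I0 = CLOSURE({[P' → . P]}), then GOTO on every symbol after a dot until no new states appear). It has 7 states:
  I0: { [P → . ( - T], [P → . id T], [P → .], [P' → . P] }  — shift, reduce
  I1: { [P → ( . - T] }  — shift
  I2: { [P' → P .] }  — accept
  I3: { [P → id . T], [T → .] }  — reduce
  I4: { [P → id T .] }  — reduce
  I5: { [P → ( - . T], [T → .] }  — reduce
  I6: { [P → ( - T .] }  — reduce

No state contains more than one complete item.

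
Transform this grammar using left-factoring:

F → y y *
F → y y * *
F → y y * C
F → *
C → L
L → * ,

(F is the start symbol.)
Left-factoring transforms A → αβ₁ | αβ₂ into A → αA' and A' → β₁ | β₂
(α is the longest common prefix among the alternatives). Repeat until
no nonterminal has two alternatives with a common prefix.

Round 1: F has alternatives sharing prefix 'y y *'. Introduce F': F → y y * F'
  Add: F' → ε
  Add: F' → *
  Add: F' → C

No remaining common prefixes — done.

Resulting grammar:
F → y y * F'
F' → ε
F' → *
F' → C
F → *
C → L
L → * ,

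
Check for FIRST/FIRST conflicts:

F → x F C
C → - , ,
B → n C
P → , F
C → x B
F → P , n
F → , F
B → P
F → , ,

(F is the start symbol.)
Yes. F → P ',' n / F → ',' F on { ',' }; F → P ',' n / F → ',' ',' on { ',' }; F → ',' F / F → ',' ',' on { ',' }

A FIRST/FIRST conflict occurs when two productions N → α and N → β for the same non-terminal have FIRST(α) ∩ FIRST(β) ≠ ∅ (with ε ∈ FIRST of a nullable right-hand side, so two nullable alternatives also conflict).

FIRST sets of the non-terminals at (or reachable through a nullable prefix from) the front of some alternative:
  FIRST(P) = { ',' }

Productions for F:
  F → x F C: FIRST = { 'x' }
  F → P , n: FIRST = { ',' }
  F → , F: FIRST = { ',' }
  F → , ,: FIRST = { ',' }
Productions for C:
  C → - , ,: FIRST = { '-' }
  C → x B: FIRST = { 'x' }
Productions for B:
  B → n C: FIRST = { 'n' }
  B → P: FIRST = { ',' }
P has only one production, so no FIRST/FIRST conflict is possible there.

Conflict for F: F → P , n and F → , F
  Overlap: { ',' }
Conflict for F: F → P , n and F → , ,
  Overlap: { ',' }
Conflict for F: F → , F and F → , ,
  Overlap: { ',' }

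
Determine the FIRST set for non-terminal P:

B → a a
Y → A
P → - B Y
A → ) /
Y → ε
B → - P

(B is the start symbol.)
{ '-' }

To compute FIRST(P), examine every production with P on the left-hand side, reading each right-hand side left to right until a non-nullable symbol is reached.

From P → - B Y:
  - '-' is a terminal: add '-' and stop

Collecting: FIRST(P) = { '-' }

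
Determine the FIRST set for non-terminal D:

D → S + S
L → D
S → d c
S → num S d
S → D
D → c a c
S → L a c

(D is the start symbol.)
FIRST sets of the other non-terminals involved (by the same procedure, iterated to a fixed point):
  FIRST(S) = { 'c', 'd', 'num' }

From D → S + S:
  - S is a non-terminal: add FIRST(S) \ {ε} = { 'c', 'd', 'num' }
    S is not nullable, so stop
From D → c a c:
  - c is a terminal: add 'c' and stop

Collecting: FIRST(D) = { 'c', 'd', 'num' }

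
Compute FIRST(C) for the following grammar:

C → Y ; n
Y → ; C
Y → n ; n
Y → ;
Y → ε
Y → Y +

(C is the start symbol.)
{ '+', ';', 'n' }

To compute FIRST(C), examine every production with C on the left-hand side, reading each right-hand side left to right until a non-nullable symbol is reached.

FIRST sets of the other non-terminals involved (by the same procedure, iterated to a fixed point):
  FIRST(Y) = { '+', ';', 'n', ε }

From C → Y ; n:
  - Y is a non-terminal: add FIRST(Y) \ {ε} = { '+', ';', 'n' }
    Y is nullable, so continue to the next symbol
  - ';' is a terminal: add ';' and stop

Collecting: FIRST(C) = { '+', ';', 'n' }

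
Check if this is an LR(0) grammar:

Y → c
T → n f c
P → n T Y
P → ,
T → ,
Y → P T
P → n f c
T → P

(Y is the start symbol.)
Augment with Y' → Y and build the canonical LR(0) collection (I0 = CLOSURE({[Y' → . Y]}), then GOTO on every symbol after a dot until no new states appear). It has 16 states:
  I0: { [P → . ,], [P → . n T Y], [P → . n f c], [Y → . P T], [Y → . c], [Y' → . Y] }  — shift
  I1: { [P → , .] }  — reduce
  I2: { [P → . ,], [P → . n T Y], [P → . n f c], [T → . ,], [T → . P], [T → . n f c], [Y → P . T] }  — shift
  I3: { [Y' → Y .] }  — accept
  I4: { [Y → c .] }  — reduce
  I5: { [P → . ,], [P → . n T Y], [P → . n f c], [P → n . T Y], [P → n . f c], [T → . ,], [T → . P], [T → . n f c] }  — shift
  I6: { [P → , .], [T → , .] }  — 2 reduces
  I7: { [T → P .] }  — reduce
  I8: { [P → . ,], [P → . n T Y], [P → . n f c], [P → n T . Y], [Y → . P T], [Y → . c] }  — shift
  I9: { [P → n f . c] }  — shift
  I10: { [P → . ,], [P → . n T Y], [P → . n f c], [P → n . T Y], [P → n . f c], [T → . ,], [T → . P], [T → . n f c], [T → n . f c] }  — shift
  I11: { [P → n f . c], [T → n f . c] }  — shift
  I12: { [P → n f c .], [T → n f c .] }  — 2 reduces
  I13: { [P → n f c .] }  — reduce
  I14: { [P → n T Y .] }  — reduce
  I15: { [Y → P T .] }  — reduce

Conflict in state I6:
  Reduce-reduce conflict: [P → , .] and [T → , .]
So the grammar is NOT LR(0).

Answer: No. Reduce-reduce conflict: [P → , .] and [T → , .]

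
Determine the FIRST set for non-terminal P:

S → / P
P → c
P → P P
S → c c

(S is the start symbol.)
From P → c:
  - c is a terminal: add 'c' and stop
From P → P P:
  - P is the symbol being defined: contributes nothing new
    P is not nullable, so stop

Collecting: FIRST(P) = { 'c' }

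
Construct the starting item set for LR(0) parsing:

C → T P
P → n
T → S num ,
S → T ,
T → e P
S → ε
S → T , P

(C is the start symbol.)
First, augment the grammar with C' → C
I₀ = CLOSURE({ [C' → . C] }):
  [C' → . C] has the dot before C: add [C → . T P]
  [C → . T P] has the dot before T: add [T → . S num ,], [T → . e P]
  [T → . S num ,] has the dot before S: add [S → . T ,], [S → .], [S → . T , P]
No further items can be added.

I₀ = { [C → . T P], [C' → . C], [S → . T , P], [S → . T ,], [S → .], [T → . S num ,], [T → . e P] }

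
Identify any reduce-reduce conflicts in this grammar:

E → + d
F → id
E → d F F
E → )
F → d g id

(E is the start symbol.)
No reduce-reduce conflicts

Augment with E' → E and build the canonical LR(0) collection (I0 = CLOSURE({[E' → . E]}), then GOTO on every symbol after a dot until no new states appear). It has 12 states:
  I0: { [E → . )], [E → . + d], [E → . d F F], [E' → . E] }  — shift
  I1: { [E → ) .] }  — reduce
  I2: { [E → + . d] }  — shift
  I3: { [E' → E .] }  — accept
  I4: { [E → d . F F], [F → . d g id], [F → . id] }  — shift
  I5: { [E → d F . F], [F → . d g id], [F → . id] }  — shift
  I6: { [F → d . g id] }  — shift
  I7: { [F → id .] }  — reduce
  I8: { [F → d g . id] }  — shift
  I9: { [F → d g id .] }  — reduce
  I10: { [E → d F F .] }  — reduce
  I11: { [E → + d .] }  — reduce

No state contains more than one complete item.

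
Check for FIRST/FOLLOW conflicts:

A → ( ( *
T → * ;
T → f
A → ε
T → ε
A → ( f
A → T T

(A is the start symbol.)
A FIRST/FOLLOW conflict occurs when a non-terminal N has a nullable alternative N → β (β ⇒* ε) and another alternative N → α with FIRST(α) ∩ FOLLOW(N) ≠ ∅: on such a lookahead the parser cannot decide between expanding α and letting N vanish via β.

Nullable non-terminals: A, T.
FIRST sets used below: FIRST(T) = { '*', 'f', ε }

A: nullable alternative(s) A → ε, A → T T; FOLLOW(A) = { $ }
  A → ( ( *: FIRST \ {ε} = { '(' } — disjoint from FOLLOW(A)
  A → ε: FIRST \ {ε} = { } — disjoint from FOLLOW(A)
  A → ( f: FIRST \ {ε} = { '(' } — disjoint from FOLLOW(A)
  A → T T: FIRST \ {ε} = { '*', 'f' } — disjoint from FOLLOW(A)

T: nullable alternative(s) T → ε; FOLLOW(T) = { $, '*', 'f' }
  T → * ;: FIRST \ {ε} = { '*' } — overlaps FOLLOW(T) on { '*' }: CONFLICT
  T → f: FIRST \ {ε} = { 'f' } — overlaps FOLLOW(T) on { 'f' }: CONFLICT
  T → ε: FIRST \ {ε} = { } — this is the only nullable alternative, skip

So the grammar has 2 FIRST/FOLLOW conflicts (marked CONFLICT above).

Answer: Yes. T → '*' ';' with FOLLOW(T) on { '*' }; T → f with FOLLOW(T) on { 'f' }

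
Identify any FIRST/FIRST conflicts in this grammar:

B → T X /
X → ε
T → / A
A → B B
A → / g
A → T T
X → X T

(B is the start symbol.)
Yes. A → B B / A → '/' g on { '/' }; A → B B / A → T T on { '/' }; A → '/' g / A → T T on { '/' }

A FIRST/FIRST conflict occurs when two productions N → α and N → β for the same non-terminal have FIRST(α) ∩ FIRST(β) ≠ ∅ (with ε ∈ FIRST of a nullable right-hand side, so two nullable alternatives also conflict).

FIRST sets of the non-terminals at (or reachable through a nullable prefix from) the front of some alternative:
  FIRST(X) = { '/', ε }
  FIRST(T) = { '/' }
  FIRST(B) = { '/' }

Productions for X:
  X → ε: FIRST = { ε }
  X → X T: FIRST = { '/' }
Productions for A:
  A → B B: FIRST = { '/' }
  A → / g: FIRST = { '/' }
  A → T T: FIRST = { '/' }
B, T have only one production, so no FIRST/FIRST conflict is possible there.

Conflict for A: A → B B and A → / g
  Overlap: { '/' }
Conflict for A: A → B B and A → T T
  Overlap: { '/' }
Conflict for A: A → / g and A → T T
  Overlap: { '/' }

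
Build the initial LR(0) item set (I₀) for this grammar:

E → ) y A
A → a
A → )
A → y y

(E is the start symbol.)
{ [E → . ) y A], [E' → . E] }

First, augment the grammar with E' → E
I₀ = CLOSURE({ [E' → . E] }):
  [E' → . E] has the dot before E: add [E → . ) y A]
No further items can be added.

I₀ = { [E → . ) y A], [E' → . E] }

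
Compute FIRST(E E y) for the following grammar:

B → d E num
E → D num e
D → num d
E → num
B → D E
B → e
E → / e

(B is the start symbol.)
FIRST sets of the non-terminals involved (from the grammar, by fixed-point iteration):
  FIRST(E) = { '/', 'num' }

To compute FIRST(E E y), process the symbols left to right:
Symbol E is a non-terminal. Add FIRST(E) \ {ε} = { '/', 'num' }
E is not nullable (ε ∉ FIRST(E)), so stop here.
FIRST(E E y) = { '/', 'num' }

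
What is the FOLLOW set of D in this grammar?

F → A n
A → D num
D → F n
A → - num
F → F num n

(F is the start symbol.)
{ 'num' }

To compute FOLLOW(D), find every occurrence of D on a right-hand side N → α D β: add FIRST(β) \ {ε}, and if β is empty or nullable also add FOLLOW(N). Iterate to a fixed point.

In A → D num: D is followed by num, add FIRST(num) \ {ε} = { 'num' }

Taking the union: FOLLOW(D) = { 'num' }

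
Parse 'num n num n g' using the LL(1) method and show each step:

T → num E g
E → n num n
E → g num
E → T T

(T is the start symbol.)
LL(1) parsing maintains a stack (initially the start symbol over $) and the input. At each step: if the stack top is a terminal, match it against the current input token; if it is a non-terminal N, replace it with the RHS of M[N, lookahead] (the unique production whose predict set contains the lookahead).

Stack is shown with the top on the left.

Stack        Input            Action
------------------------------------
T $          num n num n g $  output T → num E g
num E g $    num n num n g $  match 'num'
E g $        n num n g $      output E → n num n
n num n g $  n num n g $      match 'n'
num n g $    num n g $        match 'num'
n g $        n g $            match 'n'
g $          g $              match 'g'
$            $                accept

The string is accepted.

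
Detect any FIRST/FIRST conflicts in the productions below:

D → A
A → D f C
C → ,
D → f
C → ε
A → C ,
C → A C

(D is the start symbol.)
FIRST sets of the non-terminals at (or reachable through a nullable prefix from) the front of some alternative:
  FIRST(A) = { ',', 'f' }
  FIRST(D) = { ',', 'f' }
  FIRST(C) = { ',', 'f', ε }

Productions for D:
  D → A: FIRST = { ',', 'f' }
  D → f: FIRST = { 'f' }
Productions for A:
  A → D f C: FIRST = { ',', 'f' }
  A → C ,: FIRST = { ',', 'f' }
Productions for C:
  C → ,: FIRST = { ',' }
  C → ε: FIRST = { ε }
  C → A C: FIRST = { ',', 'f' }

Conflict for D: D → A and D → f
  Overlap: { 'f' }
Conflict for A: A → D f C and A → C ,
  Overlap: { ',', 'f' }
Conflict for C: C → , and C → A C
  Overlap: { ',' }

Answer: Yes. D → A / D → f on { 'f' }; A → D f C / A → C ',' on { ',', 'f' }; C → ',' / C → A C on { ',' }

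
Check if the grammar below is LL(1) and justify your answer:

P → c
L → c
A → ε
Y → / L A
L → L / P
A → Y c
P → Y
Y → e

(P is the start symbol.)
No. Predict set conflict for L: { 'c' }

Relevant sets:
  FIRST(Y) = { '/', 'e' }
  FIRST(L) = { 'c' }
  FOLLOW(A) = { $, '/', 'c', 'e' }

For P:
  PREDICT(P → c) = { 'c' }
  PREDICT(P → Y) = { '/', 'e' }
For L:
  PREDICT(L → c) = { 'c' }
  PREDICT(L → L '/' P) = { 'c' }
For A:
  PREDICT(A → ε) = { $, '/', 'c', 'e' }
  PREDICT(A → Y c) = { '/', 'e' }
For Y:
  PREDICT(Y → '/' L A) = { '/' }
  PREDICT(Y → e) = { 'e' }

Conflict found: Predict set conflict for L: { 'c' }
The grammar is NOT LL(1).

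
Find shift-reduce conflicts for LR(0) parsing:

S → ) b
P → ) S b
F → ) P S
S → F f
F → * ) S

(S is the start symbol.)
No shift-reduce conflicts

Augment with S' → S and build the canonical LR(0) collection (I0 = CLOSURE({[S' → . S]}), then GOTO on every symbol after a dot until no new states appear). It has 14 states:
  I0: { [F → . ) P S], [F → . * ) S], [S → . ) b], [S → . F f], [S' → . S] }  — shift
  I1: { [F → ) . P S], [P → . ) S b], [S → ) . b] }  — shift
  I2: { [F → * . ) S] }  — shift
  I3: { [S → F . f] }  — shift
  I4: { [S' → S .] }  — accept
  I5: { [S → F f .] }  — reduce
  I6: { [F → * ) . S], [F → . ) P S], [F → . * ) S], [S → . ) b], [S → . F f] }  — shift
  I7: { [F → * ) S .] }  — reduce
  I8: { [F → . ) P S], [F → . * ) S], [P → ) . S b], [S → . ) b], [S → . F f] }  — shift
  I9: { [F → ) P . S], [F → . ) P S], [F → . * ) S], [S → . ) b], [S → . F f] }  — shift
  I10: { [S → ) b .] }  — reduce
  I11: { [F → ) P S .] }  — reduce
  I12: { [P → ) S . b] }  — shift
  I13: { [P → ) S b .] }  — reduce

No state contains both a complete item and a shift item.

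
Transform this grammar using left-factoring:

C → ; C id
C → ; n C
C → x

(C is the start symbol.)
C → ; C'
C' → C id
C' → n C
C → x

Left-factoring transforms A → αβ₁ | αβ₂ into A → αA' and A' → β₁ | β₂
(α is the longest common prefix among the alternatives). Repeat until
no nonterminal has two alternatives with a common prefix.

Round 1: C has alternatives sharing prefix ';'. Introduce C': C → ; C'
  Add: C' → C id
  Add: C' → n C

No remaining common prefixes — done.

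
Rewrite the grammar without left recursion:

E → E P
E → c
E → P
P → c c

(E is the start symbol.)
E is directly left-recursive. The standard transformation for
  A → A α₁ | ... | A α_m | β₁ | ... | β_n
is
  A  → β₁ A' | ... | β_n A'
  A' → α₁ A' | ... | α_m A' | ε

E → c becomes E → c E'
E → P becomes E → P E'
E → E P becomes E' → P E'
Add E' → ε

Productions for other non-terminals are unchanged:
  P → c c

Resulting grammar:
E → c E'
E → P E'
E' → P E'
E' → ε
P → c c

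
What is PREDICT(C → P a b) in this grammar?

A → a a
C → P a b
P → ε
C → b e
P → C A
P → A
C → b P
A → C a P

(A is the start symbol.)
PREDICT(C → P a b) = (FIRST(RHS) \ {ε}) ∪ (FOLLOW(C) if ε ∈ FIRST(RHS), i.e. RHS ⇒* ε)
FIRST(P) = { 'a', 'b', ε }
FIRST(P a b) = { 'a', 'b' }
ε ∉ FIRST(P a b), so FOLLOW(C) is not added.
PREDICT(C → P a b) = { 'a', 'b' }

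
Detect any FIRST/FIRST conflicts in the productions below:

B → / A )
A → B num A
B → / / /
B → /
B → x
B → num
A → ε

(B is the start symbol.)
FIRST sets of the non-terminals at (or reachable through a nullable prefix from) the front of some alternative:
  FIRST(B) = { '/', 'num', 'x' }

Productions for B:
  B → / A ): FIRST = { '/' }
  B → / / /: FIRST = { '/' }
  B → /: FIRST = { '/' }
  B → x: FIRST = { 'x' }
  B → num: FIRST = { 'num' }
Productions for A:
  A → B num A: FIRST = { '/', 'num', 'x' }
  A → ε: FIRST = { ε }

Conflict for B: B → / A ) and B → / / /
  Overlap: { '/' }
Conflict for B: B → / A ) and B → /
  Overlap: { '/' }
Conflict for B: B → / / / and B → /
  Overlap: { '/' }

Answer: Yes. B → '/' A ')' / B → '/' '/' '/' on { '/' }; B → '/' A ')' / B → '/' on { '/' }; B → '/' '/' '/' / B → '/' on { '/' }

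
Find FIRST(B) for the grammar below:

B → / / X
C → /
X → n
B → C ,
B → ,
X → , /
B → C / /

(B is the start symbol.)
{ ',', '/' }

To compute FIRST(B), examine every production with B on the left-hand side, reading each right-hand side left to right until a non-nullable symbol is reached.

FIRST sets of the other non-terminals involved (by the same procedure, iterated to a fixed point):
  FIRST(C) = { '/' }

From B → / / X:
  - '/' is a terminal: add '/' and stop
From B → C ,:
  - C is a non-terminal: add FIRST(C) \ {ε} = { '/' }
    C is not nullable, so stop
From B → ,:
  - ',' is a terminal: add ',' and stop
From B → C / /:
  - C is a non-terminal: add FIRST(C) \ {ε} = { '/' }
    C is not nullable, so stop

Collecting: FIRST(B) = { ',', '/' }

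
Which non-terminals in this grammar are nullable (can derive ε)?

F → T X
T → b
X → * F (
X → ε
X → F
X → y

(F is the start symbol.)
{ 'X' }

ε-productions: X → ε
So X is immediately nullable.
No further non-terminal can be added: every production for the remaining non-terminals contains a terminal or a non-nullable non-terminal.
Nullable = { 'X' }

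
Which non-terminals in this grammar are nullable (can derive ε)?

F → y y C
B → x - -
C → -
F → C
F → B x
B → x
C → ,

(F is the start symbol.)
A non-terminal is nullable if it can derive ε (the empty string): either it has an ε-production, or it has a production whose right-hand side consists entirely of nullable non-terminals.

There are no ε-productions, so no non-terminal can derive ε.
No non-terminals are nullable.

Answer: None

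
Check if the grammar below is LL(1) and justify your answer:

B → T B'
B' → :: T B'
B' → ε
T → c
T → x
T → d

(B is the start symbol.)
Relevant sets:
  FOLLOW(B') = { $ }

For B':
  PREDICT(B' → :: T B') = { '::' }
  PREDICT(B' → ε) = { $ }
For T:
  PREDICT(T → c) = { 'c' }
  PREDICT(T → x) = { 'x' }
  PREDICT(T → d) = { 'd' }
B has a single production, so nothing to check there.

All predict sets are disjoint. The grammar IS LL(1).

Answer: Yes, the grammar is LL(1).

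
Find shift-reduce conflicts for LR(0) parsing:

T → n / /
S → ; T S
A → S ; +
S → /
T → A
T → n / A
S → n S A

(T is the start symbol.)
Yes — I7: [S → / .] vs [S → . /]

Augment with T' → T and build the canonical LR(0) collection (I0 = CLOSURE({[T' → . T]}), then GOTO on every symbol after a dot until no new states appear). It has 17 states:
  I0: { [A → . S ; +], [S → . /], [S → . ; T S], [S → . n S A], [T → . A], [T → . n / /], [T → . n / A], [T' → . T] }  — shift
  I1: { [S → / .] }  — reduce
  I2: { [A → . S ; +], [S → . /], [S → . ; T S], [S → . n S A], [S → ; . T S], [T → . A], [T → . n / /], [T → . n / A] }  — shift
  I3: { [T → A .] }  — reduce
  I4: { [A → S . ; +] }  — shift
  I5: { [T' → T .] }  — accept
  I6: { [S → . /], [S → . ; T S], [S → . n S A], [S → n . S A], [T → n . / /], [T → n . / A] }  — shift
  I7: { [A → . S ; +], [S → . /], [S → . ; T S], [S → . n S A], [S → / .], [T → n / . /], [T → n / . A] }  — shift, reduce
  I8: { [A → . S ; +], [S → . /], [S → . ; T S], [S → . n S A], [S → n S . A] }  — shift
  I9: { [S → . /], [S → . ; T S], [S → . n S A], [S → n . S A] }  — shift
  I10: { [S → n S A .] }  — reduce
  I11: { [S → / .], [T → n / / .] }  — 2 reduces
  I12: { [T → n / A .] }  — reduce
  I13: { [A → S ; . +] }  — shift
  I14: { [A → S ; + .] }  — reduce
  I15: { [S → . /], [S → . ; T S], [S → . n S A], [S → ; T . S] }  — shift
  I16: { [S → ; T S .] }  — reduce

I7 contains reduce item [S → / .] and shift items [S → . /], [S → . ; T S], [S → . n S A], [T → n / . /] — shift-reduce conflict.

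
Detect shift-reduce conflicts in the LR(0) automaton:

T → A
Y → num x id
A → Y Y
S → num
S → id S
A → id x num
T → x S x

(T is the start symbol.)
Augment with T' → T and build the canonical LR(0) collection (I0 = CLOSURE({[T' → . T]}), then GOTO on every symbol after a dot until no new states appear). It has 17 states:
  I0: { [A → . Y Y], [A → . id x num], [T → . A], [T → . x S x], [T' → . T], [Y → . num x id] }  — shift
  I1: { [T → A .] }  — reduce
  I2: { [T' → T .] }  — accept
  I3: { [A → Y . Y], [Y → . num x id] }  — shift
  I4: { [A → id . x num] }  — shift
  I5: { [Y → num . x id] }  — shift
  I6: { [S → . id S], [S → . num], [T → x . S x] }  — shift
  I7: { [T → x S . x] }  — shift
  I8: { [S → . id S], [S → . num], [S → id . S] }  — shift
  I9: { [S → num .] }  — reduce
  I10: { [S → id S .] }  — reduce
  I11: { [T → x S x .] }  — reduce
  I12: { [Y → num x . id] }  — shift
  I13: { [Y → num x id .] }  — reduce
  I14: { [A → id x . num] }  — shift
  I15: { [A → id x num .] }  — reduce
  I16: { [A → Y Y .] }  — reduce

No state contains both a complete item and a shift item.

Answer: No shift-reduce conflicts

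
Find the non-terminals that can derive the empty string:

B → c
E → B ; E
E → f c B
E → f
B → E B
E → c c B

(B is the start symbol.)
None

A non-terminal is nullable if it can derive ε (the empty string): either it has an ε-production, or it has a production whose right-hand side consists entirely of nullable non-terminals.

There are no ε-productions, so no non-terminal can derive ε.
No non-terminals are nullable.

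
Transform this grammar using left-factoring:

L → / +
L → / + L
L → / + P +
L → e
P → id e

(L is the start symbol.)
L → / + L'
L' → ε
L' → L
L' → P +
L → e
P → id e

Left-factoring transforms A → αβ₁ | αβ₂ into A → αA' and A' → β₁ | β₂
(α is the longest common prefix among the alternatives). Repeat until
no nonterminal has two alternatives with a common prefix.

Round 1: L has alternatives sharing prefix '/ +'. Introduce L': L → / + L'
  Add: L' → ε
  Add: L' → L
  Add: L' → P +

No remaining common prefixes — done.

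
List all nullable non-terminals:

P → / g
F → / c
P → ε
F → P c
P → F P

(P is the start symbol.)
ε-productions: P → ε
So P is immediately nullable.
No further non-terminal can be added: every production for the remaining non-terminals contains a terminal or a non-nullable non-terminal.
Nullable = { 'P' }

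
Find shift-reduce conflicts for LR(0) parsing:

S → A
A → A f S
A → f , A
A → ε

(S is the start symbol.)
Yes — I0: [A → .] vs [A → . f , A]; I1: [S → A .] vs [A → A . f S]; I4: [A → .] vs [A → . f , A]; I5: [A → f , A .] vs [A → A . f S]; I6: [A → .] vs [A → . f , A]

Augment with S' → S and build the canonical LR(0) collection (I0 = CLOSURE({[S' → . S]}), then GOTO on every symbol after a dot until no new states appear). It has 8 states:
  I0: { [A → . A f S], [A → . f , A], [A → .], [S → . A], [S' → . S] }  — shift, reduce
  I1: { [A → A . f S], [S → A .] }  — shift, reduce
  I2: { [S' → S .] }  — accept
  I3: { [A → f . , A] }  — shift
  I4: { [A → . A f S], [A → . f , A], [A → .], [A → f , . A] }  — shift, reduce
  I5: { [A → A . f S], [A → f , A .] }  — shift, reduce
  I6: { [A → . A f S], [A → . f , A], [A → .], [A → A f . S], [S → . A] }  — shift, reduce
  I7: { [A → A f S .] }  — reduce

I0 contains reduce item [A → .] and shift item [A → . f , A] — shift-reduce conflict.
I1 contains reduce item [S → A .] and shift item [A → A . f S] — shift-reduce conflict.
I4 contains reduce item [A → .] and shift item [A → . f , A] — shift-reduce conflict.
I5 contains reduce item [A → f , A .] and shift item [A → A . f S] — shift-reduce conflict.
I6 contains reduce item [A → .] and shift item [A → . f , A] — shift-reduce conflict.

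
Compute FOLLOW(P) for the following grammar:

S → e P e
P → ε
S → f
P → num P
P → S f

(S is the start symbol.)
{ 'e' }

To compute FOLLOW(P), find every occurrence of P on a right-hand side N → α P β: add FIRST(β) \ {ε}, and if β is empty or nullable also add FOLLOW(N). Iterate to a fixed point.

In S → e P e: P is followed by e, add FIRST(e) \ {ε} = { 'e' }
In P → num P: P is at the end; this adds FOLLOW(P) to itself — nothing new

Taking the union: FOLLOW(P) = { 'e' }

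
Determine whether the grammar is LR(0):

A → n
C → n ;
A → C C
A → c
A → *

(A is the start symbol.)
No. Shift-reduce conflict between [A → n .] and [C → n . ;]

A grammar is LR(0) if no state in the canonical LR(0) collection has:
  - both a shift item (dot before a terminal) and a complete item (shift-reduce conflict), or
  - two or more complete items (reduce-reduce conflict; the accept item [A' → A .] counts as a complete item here).

Augment with A' → A and build the canonical LR(0) collection (I0 = CLOSURE({[A' → . A]}), then GOTO on every symbol after a dot until no new states appear). It has 9 states:
  I0: { [A → . *], [A → . C C], [A → . c], [A → . n], [A' → . A], [C → . n ;] }  — shift
  I1: { [A → * .] }  — reduce
  I2: { [A' → A .] }  — accept
  I3: { [A → C . C], [C → . n ;] }  — shift
  I4: { [A → c .] }  — reduce
  I5: { [A → n .], [C → n . ;] }  — shift, reduce
  I6: { [C → n ; .] }  — reduce
  I7: { [A → C C .] }  — reduce
  I8: { [C → n . ;] }  — shift

Conflict in state I5:
  Shift-reduce conflict between [A → n .] and [C → n . ;]
So the grammar is NOT LR(0).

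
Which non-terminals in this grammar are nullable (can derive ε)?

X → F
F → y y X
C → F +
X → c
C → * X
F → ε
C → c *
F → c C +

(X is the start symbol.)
A non-terminal is nullable if it can derive ε (the empty string): either it has an ε-production, or it has a production whose right-hand side consists entirely of nullable non-terminals.

ε-productions: F → ε
So F is immediately nullable.
X → F: every symbol on the right is nullable, so X is nullable too.
No further non-terminal can be added: every production for the remaining non-terminals contains a terminal or a non-nullable non-terminal.
Nullable = { 'F', 'X' }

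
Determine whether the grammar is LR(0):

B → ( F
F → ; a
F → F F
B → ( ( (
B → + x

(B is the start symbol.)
Augment with B' → B and build the canonical LR(0) collection (I0 = CLOSURE({[B' → . B]}), then GOTO on every symbol after a dot until no new states appear). It has 11 states:
  I0: { [B → . ( ( (], [B → . ( F], [B → . + x], [B' → . B] }  — shift
  I1: { [B → ( . ( (], [B → ( . F], [F → . ; a], [F → . F F] }  — shift
  I2: { [B → + . x] }  — shift
  I3: { [B' → B .] }  — accept
  I4: { [B → + x .] }  — reduce
  I5: { [B → ( ( . (] }  — shift
  I6: { [F → ; . a] }  — shift
  I7: { [B → ( F .], [F → . ; a], [F → . F F], [F → F . F] }  — shift, reduce
  I8: { [F → . ; a], [F → . F F], [F → F . F], [F → F F .] }  — shift, reduce
  I9: { [F → ; a .] }  — reduce
  I10: { [B → ( ( ( .] }  — reduce

Conflict in state I7:
  Shift-reduce conflict between [B → ( F .] and [F → . ; a]
So the grammar is NOT LR(0).

Answer: No. Shift-reduce conflict between [B → ( F .] and [F → . ; a]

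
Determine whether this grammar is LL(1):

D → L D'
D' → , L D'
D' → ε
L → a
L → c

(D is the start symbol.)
Yes, the grammar is LL(1).

A grammar is LL(1) if for each non-terminal N with multiple productions, the predict sets of those productions are pairwise disjoint, where PREDICT(N → α) = (FIRST(α) \ {ε}) ∪ (FOLLOW(N) if α ⇒* ε).

Relevant sets:
  FOLLOW(D') = { $ }

For D':
  PREDICT(D' → ',' L D') = { ',' }
  PREDICT(D' → ε) = { $ }
For L:
  PREDICT(L → a) = { 'a' }
  PREDICT(L → c) = { 'c' }
D has a single production, so nothing to check there.

All predict sets are disjoint. The grammar IS LL(1).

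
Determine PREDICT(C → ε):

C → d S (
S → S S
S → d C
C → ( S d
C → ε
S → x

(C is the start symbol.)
PREDICT(C → ε) = (FIRST(RHS) \ {ε}) ∪ (FOLLOW(C) if ε ∈ FIRST(RHS), i.e. RHS ⇒* ε)
The right-hand side is ε (FIRST(ε) = { ε }), so the predict set is FOLLOW(C) = { $, '(', 'd', 'x' }
PREDICT(C → ε) = { $, '(', 'd', 'x' }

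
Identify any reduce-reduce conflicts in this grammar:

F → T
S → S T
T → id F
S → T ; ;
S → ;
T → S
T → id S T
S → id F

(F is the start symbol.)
Yes — I6: [S → id F .] vs [T → id F .]; I8: [S → S T .] vs [T → id S T .]

A reduce-reduce conflict occurs when an LR(0) state has two complete items [A → α .] and [B → β .] — both call for a reduction, and with no lookahead the parser cannot choose between them.

Augment with F' → F and build the canonical LR(0) collection (I0 = CLOSURE({[F' → . F]}), then GOTO on every symbol after a dot until no new states appear). It has 12 states:
  I0: { [F → . T], [F' → . F], [S → . ;], [S → . S T], [S → . T ; ;], [S → . id F], [T → . S], [T → . id F], [T → . id S T] }  — shift
  I1: { [S → ; .] }  — reduce
  I2: { [F' → F .] }  — accept
  I3: { [S → . ;], [S → . S T], [S → . T ; ;], [S → . id F], [S → S . T], [T → . S], [T → . id F], [T → . id S T], [T → S .] }  — shift, reduce
  I4: { [F → T .], [S → T . ; ;] }  — shift, reduce
  I5: { [F → . T], [S → . ;], [S → . S T], [S → . T ; ;], [S → . id F], [S → id . F], [T → . S], [T → . id F], [T → . id S T], [T → id . F], [T → id . S T] }  — shift
  I6: { [S → id F .], [T → id F .] }  — 2 reduces
  I7: { [S → . ;], [S → . S T], [S → . T ; ;], [S → . id F], [S → S . T], [T → . S], [T → . id F], [T → . id S T], [T → S .], [T → id S . T] }  — shift, reduce
  I8: { [S → S T .], [S → T . ; ;], [T → id S T .] }  — shift, 2 reduces
  I9: { [S → T ; . ;] }  — shift
  I10: { [S → T ; ; .] }  — reduce
  I11: { [S → S T .], [S → T . ; ;] }  — shift, reduce

I6 contains complete items [S → id F .], [T → id F .] — reduce-reduce conflict.
I8 contains complete items [S → S T .], [T → id S T .] — reduce-reduce conflict.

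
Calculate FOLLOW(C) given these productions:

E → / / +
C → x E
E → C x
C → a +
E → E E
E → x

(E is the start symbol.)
{ 'x' }

In E → C x: C is followed by x, add FIRST(x) \ {ε} = { 'x' }

Taking the union: FOLLOW(C) = { 'x' }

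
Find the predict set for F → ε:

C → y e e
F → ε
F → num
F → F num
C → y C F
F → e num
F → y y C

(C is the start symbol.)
PREDICT(F → ε) = (FIRST(RHS) \ {ε}) ∪ (FOLLOW(F) if ε ∈ FIRST(RHS), i.e. RHS ⇒* ε)
The right-hand side is ε (FIRST(ε) = { ε }), so the predict set is FOLLOW(F) = { $, 'e', 'num', 'y' }
PREDICT(F → ε) = { $, 'e', 'num', 'y' }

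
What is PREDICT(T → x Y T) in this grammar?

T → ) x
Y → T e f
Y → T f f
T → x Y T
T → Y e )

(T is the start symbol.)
PREDICT(T → x Y T) = (FIRST(RHS) \ {ε}) ∪ (FOLLOW(T) if ε ∈ FIRST(RHS), i.e. RHS ⇒* ε)
FIRST(x Y T) = { 'x' }
ε ∉ FIRST(x Y T), so FOLLOW(T) is not added.
PREDICT(T → x Y T) = { 'x' }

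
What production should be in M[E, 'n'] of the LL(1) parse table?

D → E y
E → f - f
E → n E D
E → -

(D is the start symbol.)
To find M[E, 'n'], we find productions for E where 'n' is in the predict set (PREDICT(N → α) = (FIRST(α) \ {ε}) ∪ (FOLLOW(N) if α ⇒* ε)).

E → f - f: PREDICT = { 'f' }
E → n E D: PREDICT = { 'n' }
  'n' is in predict set, so this production goes in M[E, 'n']
E → -: PREDICT = { '-' }

M[E, 'n'] = E → n E D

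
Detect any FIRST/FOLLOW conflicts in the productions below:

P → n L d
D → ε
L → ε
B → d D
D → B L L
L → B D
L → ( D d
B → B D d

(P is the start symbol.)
Yes. D → B L L with FOLLOW(D) on { 'd' }; L → B D with FOLLOW(L) on { 'd' }; L → '(' D d with FOLLOW(L) on { '(' }

Nullable non-terminals: D, L.
FIRST sets used below: FIRST(B) = { 'd' }

D: nullable alternative(s) D → ε; FOLLOW(D) = { '(', 'd' }
  D → ε: FIRST \ {ε} = { } — this is the only nullable alternative, skip
  D → B L L: FIRST \ {ε} = { 'd' } — overlaps FOLLOW(D) on { 'd' }: CONFLICT

L: nullable alternative(s) L → ε; FOLLOW(L) = { '(', 'd' }
  L → ε: FIRST \ {ε} = { } — this is the only nullable alternative, skip
  L → B D: FIRST \ {ε} = { 'd' } — overlaps FOLLOW(L) on { 'd' }: CONFLICT
  L → ( D d: FIRST \ {ε} = { '(' } — overlaps FOLLOW(L) on { '(' }: CONFLICT

B, P have no nullable alternative, so no FIRST/FOLLOW check is needed there.

So the grammar has 3 FIRST/FOLLOW conflicts (marked CONFLICT above).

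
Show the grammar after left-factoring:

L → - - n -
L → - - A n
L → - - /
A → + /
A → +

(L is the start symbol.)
Left-factoring transforms A → αβ₁ | αβ₂ into A → αA' and A' → β₁ | β₂
(α is the longest common prefix among the alternatives). Repeat until
no nonterminal has two alternatives with a common prefix.

Round 1: L has alternatives sharing prefix '- -'. Introduce L': L → - - L'
  Add: L' → n -
  Add: L' → A n
  Add: L' → /

Round 2: A has alternatives sharing prefix '+'. Introduce A': A → + A'
  Add: A' → /
  Add: A' → ε

No remaining common prefixes — done.

Resulting grammar:
L → - - L'
L' → n -
L' → A n
L' → /
A → + A'
A' → /
A' → ε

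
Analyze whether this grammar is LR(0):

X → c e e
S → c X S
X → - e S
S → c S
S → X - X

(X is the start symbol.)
Yes, the grammar is LR(0)

A grammar is LR(0) if no state in the canonical LR(0) collection has:
  - both a shift item (dot before a terminal) and a complete item (shift-reduce conflict), or
  - two or more complete items (reduce-reduce conflict; the accept item [X' → X .] counts as a complete item here).

Augment with X' → X and build the canonical LR(0) collection (I0 = CLOSURE({[X' → . X]}), then GOTO on every symbol after a dot until no new states appear). It has 16 states:
  I0: { [X → . - e S], [X → . c e e], [X' → . X] }  — shift
  I1: { [X → - . e S] }  — shift
  I2: { [X' → X .] }  — accept
  I3: { [X → c . e e] }  — shift
  I4: { [X → c e . e] }  — shift
  I5: { [X → c e e .] }  — reduce
  I6: { [S → . X - X], [S → . c S], [S → . c X S], [X → - e . S], [X → . - e S], [X → . c e e] }  — shift
  I7: { [X → - e S .] }  — reduce
  I8: { [S → X . - X] }  — shift
  I9: { [S → . X - X], [S → . c S], [S → . c X S], [S → c . S], [S → c . X S], [X → . - e S], [X → . c e e], [X → c . e e] }  — shift
  I10: { [S → c S .] }  — reduce
  I11: { [S → . X - X], [S → . c S], [S → . c X S], [S → X . - X], [S → c X . S], [X → . - e S], [X → . c e e] }  — shift
  I12: { [S → X - . X], [X → - . e S], [X → . - e S], [X → . c e e] }  — shift
  I13: { [S → c X S .] }  — reduce
  I14: { [S → X - X .] }  — reduce
  I15: { [S → X - . X], [X → . - e S], [X → . c e e] }  — shift

Every state is either a pure shift/goto state or contains exactly one complete item and nothing to shift — no conflicts. The grammar is LR(0).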